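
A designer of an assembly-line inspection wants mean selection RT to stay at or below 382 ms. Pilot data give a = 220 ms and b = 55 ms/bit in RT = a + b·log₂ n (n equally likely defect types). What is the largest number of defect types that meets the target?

7

55·log₂ n ≤ 382 − 220 = 162, giving log₂ n ≤ 2.9455 and n ≤ 7.703. The largest whole number is 7.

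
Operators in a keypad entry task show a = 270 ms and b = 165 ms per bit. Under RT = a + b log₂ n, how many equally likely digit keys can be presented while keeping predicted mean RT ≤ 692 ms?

Information budget: (692 − 270)/165 = 2.5576 bits, so n ≤ 2^2.5576 = 5.887 → at most 5.

5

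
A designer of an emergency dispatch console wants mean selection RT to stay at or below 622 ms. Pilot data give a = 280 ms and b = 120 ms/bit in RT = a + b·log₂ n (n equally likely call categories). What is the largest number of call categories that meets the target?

7

120·log₂ n ≤ 622 − 280 = 342, giving log₂ n ≤ 2.8500 and n ≤ 7.210. The largest whole number is 7.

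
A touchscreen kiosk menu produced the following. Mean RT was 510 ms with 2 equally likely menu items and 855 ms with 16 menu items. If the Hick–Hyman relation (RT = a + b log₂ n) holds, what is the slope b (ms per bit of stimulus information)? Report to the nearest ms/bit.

115 ms/bit

b = (RT₂ − RT₁)/(log₂ n₂ − log₂ n₁) = (855 − 510)/(4 − 1) = 115 ms/bit.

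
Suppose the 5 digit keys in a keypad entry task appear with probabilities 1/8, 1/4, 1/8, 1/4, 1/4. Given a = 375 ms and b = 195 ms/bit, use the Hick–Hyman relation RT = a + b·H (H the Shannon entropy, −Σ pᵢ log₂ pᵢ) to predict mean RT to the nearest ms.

Each term −pᵢ log₂ pᵢ: 0.125·3 + 0.25·2 + 0.125·3 + 0.25·2 + 0.25·2; summed, H = 2.250 bits.
Mean RT = a + bH = 375 + 195·2.250 = 813.75 ms.

814 ms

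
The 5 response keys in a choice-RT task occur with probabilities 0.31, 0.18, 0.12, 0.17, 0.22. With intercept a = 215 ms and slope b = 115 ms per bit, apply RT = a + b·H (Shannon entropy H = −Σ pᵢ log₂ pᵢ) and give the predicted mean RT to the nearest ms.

H = 0.31·log₂(1/0.31) + 0.18·log₂(1/0.18) + 0.12·log₂(1/0.12) + 0.17·log₂(1/0.17) + 0.22·log₂(1/0.22) = 2.2513 bits.
RT = 215 + 115 × 2.2513 = 473.90 ms.

474 ms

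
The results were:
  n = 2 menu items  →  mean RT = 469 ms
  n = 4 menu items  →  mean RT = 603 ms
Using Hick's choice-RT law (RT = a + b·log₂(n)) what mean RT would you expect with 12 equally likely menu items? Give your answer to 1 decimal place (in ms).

With log₂ n on the abscissa the relation is linear; from the two conditions:
  b = (603 − 469) / (log₂ 4 − log₂ 2) = 134 / (2 − 1) = 134.000 ms/bit
  a = 469 − 134.000 × 1 = 335.000 ms
Then RT(12) = 335.000 + 134.000 × log₂ 12 = 335.000 + 134.000 × 3.5850 ≈ 815.385 ms.

815.4 ms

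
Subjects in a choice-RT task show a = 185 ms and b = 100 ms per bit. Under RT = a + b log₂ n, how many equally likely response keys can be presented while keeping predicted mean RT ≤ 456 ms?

6

Information budget: (456 − 185)/100 = 2.7100 bits, so n ≤ 2^2.7100 = 6.543 → at most 6.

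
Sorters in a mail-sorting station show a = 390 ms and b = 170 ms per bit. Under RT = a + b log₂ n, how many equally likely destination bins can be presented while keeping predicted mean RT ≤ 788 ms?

170·log₂ n ≤ 788 − 390 = 398, giving log₂ n ≤ 2.3412 and n ≤ 5.067. The largest whole number is 5.

5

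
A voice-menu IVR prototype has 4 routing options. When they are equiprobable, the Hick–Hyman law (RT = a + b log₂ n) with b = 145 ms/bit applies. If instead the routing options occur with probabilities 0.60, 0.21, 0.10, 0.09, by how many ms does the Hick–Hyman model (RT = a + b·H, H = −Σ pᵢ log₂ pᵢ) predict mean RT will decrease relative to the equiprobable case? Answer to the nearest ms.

Equiprobable entropy H₀ = log₂ 4 = 2.0000 bits.
Skewed entropy H = −Σ pᵢ log₂ pᵢ = 1.5598 bits.
ΔRT = b·(H₀ − H) = 145 × 0.4402 = 63.82 ms.

64 ms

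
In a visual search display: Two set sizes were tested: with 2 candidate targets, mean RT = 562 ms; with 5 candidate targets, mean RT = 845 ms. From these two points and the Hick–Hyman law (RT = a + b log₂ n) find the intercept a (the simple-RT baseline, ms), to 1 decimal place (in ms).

347.9 ms

b = (RT₂ − RT₁)/(log₂ n₂ − log₂ n₁) = (845 − 562)/(2.3219 − 1) = 214.081 ms/bit.
Intercept: a = 562 − 214.081·log₂(2) = 347.919 ms.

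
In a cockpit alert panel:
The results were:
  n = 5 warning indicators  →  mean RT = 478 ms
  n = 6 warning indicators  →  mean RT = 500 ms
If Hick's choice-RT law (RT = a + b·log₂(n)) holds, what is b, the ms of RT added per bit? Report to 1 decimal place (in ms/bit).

83.6 ms/bit

b = (RT₂ − RT₁)/(log₂ n₂ − log₂ n₁) = (500 − 478)/(2.5850 − 2.3219) = 83.639 ms/bit.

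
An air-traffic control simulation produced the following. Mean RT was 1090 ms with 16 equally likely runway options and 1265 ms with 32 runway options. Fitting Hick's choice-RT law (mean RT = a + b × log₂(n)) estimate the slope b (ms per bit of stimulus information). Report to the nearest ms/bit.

175 ms/bit

b = (RT₂ − RT₁)/(log₂ n₂ − log₂ n₁) = (1265 − 1090)/(5 − 4) = 175 ms/bit.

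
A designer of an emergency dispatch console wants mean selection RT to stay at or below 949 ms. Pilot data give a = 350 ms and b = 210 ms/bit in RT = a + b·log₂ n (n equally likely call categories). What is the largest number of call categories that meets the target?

7

Set 350 + 210·log₂ n ≤ 949 → log₂ n ≤ (949 − 350)/210 = 2.8524.
So n ≤ 2^2.8524 = 7.222; the largest integer n is 7.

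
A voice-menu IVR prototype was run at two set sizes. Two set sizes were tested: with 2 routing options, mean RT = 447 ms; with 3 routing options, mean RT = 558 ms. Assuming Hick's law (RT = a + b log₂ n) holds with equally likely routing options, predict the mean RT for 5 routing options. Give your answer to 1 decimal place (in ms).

697.8 ms

Solve the two-equation system in a and b:
  b = (558 − 447) / (log₂ 3 − log₂ 2) = 111 / (1.5850 − 1) = 189.756 ms/bit
  a = 447 − 189.756 × 1 = 257.244 ms
Then RT(5) = 257.244 + 189.756 × log₂ 5 = 257.244 + 189.756 × 2.3219 ≈ 697.843 ms.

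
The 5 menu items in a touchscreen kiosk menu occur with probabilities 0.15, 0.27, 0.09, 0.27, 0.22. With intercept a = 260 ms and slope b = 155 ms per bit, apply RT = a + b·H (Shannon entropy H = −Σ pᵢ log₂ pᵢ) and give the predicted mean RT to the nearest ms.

Entropy contributions −pᵢ log₂ pᵢ: 0.4105, 0.5100, 0.3127, 0.5100, 0.4806; sum H = 2.2238 bits.
RT = a + bH = 260 + 155·2.2238 = 604.69 ms.

605 ms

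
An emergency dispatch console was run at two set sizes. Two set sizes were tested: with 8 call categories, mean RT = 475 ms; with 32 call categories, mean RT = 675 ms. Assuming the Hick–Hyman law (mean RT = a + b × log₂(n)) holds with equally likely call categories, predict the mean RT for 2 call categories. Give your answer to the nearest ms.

Solve the two-equation system in a and b:
  b = (675 − 475) / (log₂ 32 − log₂ 8) = 200 / (5 − 3) = 100 ms/bit
  a = 475 − 100 × 3 = 175 ms
Then RT(2) = 175 + 100 × log₂ 2 = 175 + 100 × 1 ≈ 275.000 ms.

275 ms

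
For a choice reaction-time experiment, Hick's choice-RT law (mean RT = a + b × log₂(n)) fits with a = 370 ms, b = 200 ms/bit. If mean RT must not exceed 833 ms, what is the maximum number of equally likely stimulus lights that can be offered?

Information budget: (833 − 370)/200 = 2.3150 bits, so n ≤ 2^2.3150 = 4.976 → at most 4.

4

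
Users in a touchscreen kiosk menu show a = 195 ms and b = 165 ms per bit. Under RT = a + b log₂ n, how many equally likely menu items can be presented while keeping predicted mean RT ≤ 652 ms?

Set 195 + 165·log₂ n ≤ 652 → log₂ n ≤ (652 − 195)/165 = 2.7697.
So n ≤ 2^2.7697 = 6.820; the largest integer n is 6.

6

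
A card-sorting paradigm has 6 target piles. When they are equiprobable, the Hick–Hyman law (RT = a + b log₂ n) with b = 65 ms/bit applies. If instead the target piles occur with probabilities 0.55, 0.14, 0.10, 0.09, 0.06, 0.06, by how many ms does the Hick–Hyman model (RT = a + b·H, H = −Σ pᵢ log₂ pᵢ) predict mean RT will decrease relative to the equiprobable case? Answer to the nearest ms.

38 ms

Equiprobable entropy H₀ = log₂ 6 = 2.5850 bits.
Skewed entropy H = −Σ pᵢ log₂ pᵢ = 2.0034 bits.
ΔRT = b·(H₀ − H) = 65 × 0.5816 = 37.80 ms.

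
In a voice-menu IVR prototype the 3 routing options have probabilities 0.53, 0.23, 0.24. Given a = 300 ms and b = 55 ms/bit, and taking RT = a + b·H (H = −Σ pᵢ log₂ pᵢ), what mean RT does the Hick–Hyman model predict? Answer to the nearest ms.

Entropy contributions −pᵢ log₂ pᵢ: 0.4854, 0.4877, 0.4941; sum H = 1.4672 bits.
RT = a + bH = 300 + 55·1.4672 = 380.70 ms.

381 ms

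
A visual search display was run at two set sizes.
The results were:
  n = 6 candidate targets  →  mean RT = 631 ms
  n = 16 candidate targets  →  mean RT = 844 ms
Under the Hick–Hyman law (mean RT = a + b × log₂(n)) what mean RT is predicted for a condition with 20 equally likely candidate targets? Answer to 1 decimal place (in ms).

892.5 ms

Fit slope and intercept:
  b = (844 − 631) / (log₂ 16 − log₂ 6) = 213 / (4 − 2.5850) = 150.526 ms/bit
  a = 631 − 150.526 × 2.5850 = 241.896 ms
Then RT(20) = 241.896 + 150.526 × log₂ 20 = 241.896 + 150.526 × 4.3219 ≈ 892.459 ms.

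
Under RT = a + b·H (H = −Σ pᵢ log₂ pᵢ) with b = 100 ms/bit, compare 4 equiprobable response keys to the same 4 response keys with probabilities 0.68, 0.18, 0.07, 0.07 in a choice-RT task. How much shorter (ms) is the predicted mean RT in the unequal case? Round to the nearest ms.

Equiprobable entropy H₀ = log₂ 4 = 2.0000 bits.
Skewed entropy H = −Σ pᵢ log₂ pᵢ = 1.3608 bits.
ΔRT = b·(H₀ − H) = 100 × 0.6392 = 63.92 ms.

64 ms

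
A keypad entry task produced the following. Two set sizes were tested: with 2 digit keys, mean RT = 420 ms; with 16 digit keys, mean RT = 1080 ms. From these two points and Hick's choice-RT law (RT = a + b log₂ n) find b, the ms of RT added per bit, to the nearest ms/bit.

The slope on a log₂ axis is (1080 − 420) / (4 − 1) = 220 ms/bit.

220 ms/bit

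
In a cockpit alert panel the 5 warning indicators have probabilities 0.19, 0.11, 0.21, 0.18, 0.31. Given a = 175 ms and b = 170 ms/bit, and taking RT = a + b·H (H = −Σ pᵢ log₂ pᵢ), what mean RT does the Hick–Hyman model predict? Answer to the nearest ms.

Entropy contributions −pᵢ log₂ pᵢ: 0.4552, 0.3503, 0.4728, 0.4453, 0.5238; sum H = 2.2474 bits.
RT = a + bH = 175 + 170·2.2474 = 557.06 ms.

557 ms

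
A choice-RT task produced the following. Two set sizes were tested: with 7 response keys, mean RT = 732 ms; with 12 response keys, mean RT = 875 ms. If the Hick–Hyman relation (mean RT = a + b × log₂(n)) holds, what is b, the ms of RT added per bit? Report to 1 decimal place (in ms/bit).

The slope on a log₂ axis is (875 − 732) / (3.5850 − 2.8074) = 183.897 ms/bit.

183.9 ms/bit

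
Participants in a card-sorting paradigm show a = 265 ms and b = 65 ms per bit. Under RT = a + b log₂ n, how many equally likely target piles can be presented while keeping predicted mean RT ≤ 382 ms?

65·log₂ n ≤ 382 − 265 = 117, giving log₂ n ≤ 1.8000 and n ≤ 3.482. The largest whole number is 3.

3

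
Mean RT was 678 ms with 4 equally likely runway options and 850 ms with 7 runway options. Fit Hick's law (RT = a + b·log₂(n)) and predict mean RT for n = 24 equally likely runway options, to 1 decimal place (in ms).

RT is linear in log₂ n, so two points fix the line:
  b = (850 − 678) / (log₂ 7 − log₂ 4) = 172 / (2.8074 − 2) = 213.041 ms/bit
  a = 678 − 213.041 × 2 = 251.917 ms
Then RT(24) = 251.917 + 213.041 × log₂ 24 = 251.917 + 213.041 × 4.5850 ≈ 1228.704 ms.

1228.7 ms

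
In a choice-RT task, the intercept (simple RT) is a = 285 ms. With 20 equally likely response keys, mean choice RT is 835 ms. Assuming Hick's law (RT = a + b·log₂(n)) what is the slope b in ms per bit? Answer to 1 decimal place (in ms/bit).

b = (835 − 285) / log₂(20) = 550 / 4.3219 = 127.258 ms/bit.

127.3 ms/bit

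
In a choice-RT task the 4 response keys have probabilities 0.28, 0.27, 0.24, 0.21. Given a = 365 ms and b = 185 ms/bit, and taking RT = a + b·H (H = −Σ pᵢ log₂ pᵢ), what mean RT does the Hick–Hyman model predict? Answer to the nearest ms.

H = 0.28·log₂(1/0.28) + 0.27·log₂(1/0.27) + 0.24·log₂(1/0.24) + 0.21·log₂(1/0.21) = 1.9912 bits.
RT = 365 + 185 × 1.9912 = 733.37 ms.

733 ms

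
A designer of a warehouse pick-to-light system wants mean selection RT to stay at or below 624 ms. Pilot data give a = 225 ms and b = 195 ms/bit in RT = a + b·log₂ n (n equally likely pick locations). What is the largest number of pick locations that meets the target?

Set 225 + 195·log₂ n ≤ 624 → log₂ n ≤ (624 − 225)/195 = 2.0462.
So n ≤ 2^2.0462 = 4.130; the largest integer n is 4.

4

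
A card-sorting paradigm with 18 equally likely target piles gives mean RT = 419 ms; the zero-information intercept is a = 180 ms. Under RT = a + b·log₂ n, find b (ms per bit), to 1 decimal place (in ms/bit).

18 alternatives carry log₂ 18 = 4.1699 bits; the choice cost is 419 − 180 = 239 ms, so b = 239/4.1699 = 57.315 ms/bit.

57.3 ms/bit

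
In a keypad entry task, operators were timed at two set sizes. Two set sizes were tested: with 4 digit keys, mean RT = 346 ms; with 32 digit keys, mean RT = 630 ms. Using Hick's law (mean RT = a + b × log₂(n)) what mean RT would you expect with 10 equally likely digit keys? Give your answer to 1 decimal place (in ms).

471.1 ms

RT is linear in log₂ n, so two points fix the line:
  b = (630 − 346) / (log₂ 32 − log₂ 4) = 284 / (5 − 2) = 94.667 ms/bit
  a = 346 − 94.667 × 2 = 156.667 ms
Then RT(10) = 156.667 + 94.667 × log₂ 10 = 156.667 + 94.667 × 3.3219 ≈ 471.143 ms.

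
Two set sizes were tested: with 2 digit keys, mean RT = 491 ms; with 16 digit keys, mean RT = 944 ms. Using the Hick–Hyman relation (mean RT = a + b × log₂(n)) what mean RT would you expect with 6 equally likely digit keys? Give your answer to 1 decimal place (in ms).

Solve the two-equation system in a and b:
  b = (944 − 491) / (log₂ 16 − log₂ 2) = 453 / (4 − 1) = 151.000 ms/bit
  a = 491 − 151.000 × 1 = 340.000 ms
Then RT(6) = 340.000 + 151.000 × log₂ 6 = 340.000 + 151.000 × 2.5850 ≈ 730.329 ms.

730.3 ms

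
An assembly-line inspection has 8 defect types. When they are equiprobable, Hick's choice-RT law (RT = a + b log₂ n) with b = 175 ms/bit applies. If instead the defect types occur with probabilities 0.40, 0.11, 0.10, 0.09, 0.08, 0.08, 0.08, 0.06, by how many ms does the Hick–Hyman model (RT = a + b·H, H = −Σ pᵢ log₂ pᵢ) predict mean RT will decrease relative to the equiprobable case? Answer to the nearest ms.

63 ms

The RT saving is b·ΔH. Equiprobable H₀ = log₂(8) = 3.0000 bits; with the given probabilities H = 2.6420 bits.
b·(H₀ − H) = 175 × (3.0000 − 2.6420) = 62.66 ms.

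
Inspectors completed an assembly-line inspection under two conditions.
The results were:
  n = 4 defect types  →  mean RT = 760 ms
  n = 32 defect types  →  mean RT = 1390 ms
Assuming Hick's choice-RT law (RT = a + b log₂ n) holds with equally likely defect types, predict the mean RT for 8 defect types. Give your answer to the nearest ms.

With log₂ n on the abscissa the relation is linear; from the two conditions:
  b = (1390 − 760) / (log₂ 32 − log₂ 4) = 630 / (5 − 2) = 210 ms/bit
  a = 760 − 210 × 2 = 340 ms
Then RT(8) = 340 + 210 × log₂ 8 = 340 + 210 × 3 ≈ 970.000 ms.

970 ms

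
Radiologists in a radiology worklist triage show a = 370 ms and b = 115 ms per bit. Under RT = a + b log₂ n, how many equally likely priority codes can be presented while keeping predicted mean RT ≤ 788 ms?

12

115·log₂ n ≤ 788 − 370 = 418, giving log₂ n ≤ 3.6348 and n ≤ 12.422. The largest whole number is 12.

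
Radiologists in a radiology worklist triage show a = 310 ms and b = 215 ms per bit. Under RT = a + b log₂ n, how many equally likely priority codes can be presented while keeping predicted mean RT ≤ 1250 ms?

20

215·log₂ n ≤ 1250 − 310 = 940, giving log₂ n ≤ 4.3721 and n ≤ 20.708. The largest whole number is 20.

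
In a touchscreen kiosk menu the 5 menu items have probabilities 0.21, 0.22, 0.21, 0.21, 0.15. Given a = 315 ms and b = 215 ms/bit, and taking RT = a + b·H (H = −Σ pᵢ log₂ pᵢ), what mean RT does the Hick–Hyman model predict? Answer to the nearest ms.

Entropy contributions −pᵢ log₂ pᵢ: 0.4728, 0.4806, 0.4728, 0.4728, 0.4105; sum H = 2.3096 bits.
RT = a + bH = 315 + 215·2.3096 = 811.56 ms.

812 ms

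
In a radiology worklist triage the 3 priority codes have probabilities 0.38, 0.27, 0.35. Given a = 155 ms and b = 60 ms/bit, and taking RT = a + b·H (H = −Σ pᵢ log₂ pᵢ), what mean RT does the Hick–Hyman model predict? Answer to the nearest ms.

H = 0.38·log₂(1/0.38) + 0.27·log₂(1/0.27) + 0.35·log₂(1/0.35) = 1.5706 bits.
RT = 155 + 60 × 1.5706 = 249.23 ms.

249 ms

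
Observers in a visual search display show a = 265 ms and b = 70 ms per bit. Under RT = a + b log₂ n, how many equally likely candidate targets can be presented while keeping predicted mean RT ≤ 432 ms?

5

70·log₂ n ≤ 432 − 265 = 167, giving log₂ n ≤ 2.3857 and n ≤ 5.226. The largest whole number is 5.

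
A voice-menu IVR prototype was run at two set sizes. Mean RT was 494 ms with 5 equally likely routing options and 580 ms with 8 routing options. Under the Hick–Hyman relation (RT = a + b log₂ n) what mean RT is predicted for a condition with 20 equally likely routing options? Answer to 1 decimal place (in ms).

Solve the two-equation system in a and b:
  b = (580 − 494) / (log₂ 8 − log₂ 5) = 86 / (3 − 2.3219) = 126.830 ms/bit
  a = 494 − 126.830 × 2.3219 = 199.509 ms
Then RT(20) = 199.509 + 126.830 × log₂ 20 = 199.509 + 126.830 × 4.3219 ≈ 747.660 ms.

747.7 ms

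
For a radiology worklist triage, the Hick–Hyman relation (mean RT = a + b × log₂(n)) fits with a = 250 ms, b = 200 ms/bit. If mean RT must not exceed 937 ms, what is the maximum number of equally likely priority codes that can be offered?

200·log₂ n ≤ 937 − 250 = 687, giving log₂ n ≤ 3.4350 and n ≤ 10.815. The largest whole number is 10.

10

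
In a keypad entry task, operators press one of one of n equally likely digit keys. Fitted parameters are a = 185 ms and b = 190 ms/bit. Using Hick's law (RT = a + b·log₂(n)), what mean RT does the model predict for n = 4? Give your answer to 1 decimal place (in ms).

log₂(4) = 2 bits, so RT = 185 + 190 × 2 ≈ 565.000 ms.

565.0 ms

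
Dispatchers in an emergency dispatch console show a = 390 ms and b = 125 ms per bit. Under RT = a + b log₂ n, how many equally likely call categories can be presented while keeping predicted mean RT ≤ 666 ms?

125·log₂ n ≤ 666 − 390 = 276, giving log₂ n ≤ 2.2080 and n ≤ 4.620. The largest whole number is 4.

4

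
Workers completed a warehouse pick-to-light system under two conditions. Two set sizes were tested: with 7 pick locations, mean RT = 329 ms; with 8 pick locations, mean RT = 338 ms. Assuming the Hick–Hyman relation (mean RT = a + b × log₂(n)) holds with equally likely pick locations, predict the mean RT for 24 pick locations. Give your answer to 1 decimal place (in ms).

412.0 ms

RT is linear in log₂ n, so two points fix the line:
  b = (338 − 329) / (log₂ 8 − log₂ 7) = 9 / (3 − 2.8074) = 46.718 ms/bit
  a = 329 − 46.718 × 2.8074 = 197.846 ms
Then RT(24) = 197.846 + 46.718 × log₂ 24 = 197.846 + 46.718 × 4.5850 ≈ 412.046 ms.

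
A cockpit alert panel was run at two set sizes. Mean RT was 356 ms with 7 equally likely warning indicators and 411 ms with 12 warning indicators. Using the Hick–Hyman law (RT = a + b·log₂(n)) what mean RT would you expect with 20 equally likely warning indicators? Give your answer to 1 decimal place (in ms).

Solve the two-equation system in a and b:
  b = (411 − 356) / (log₂ 12 − log₂ 7) = 55 / (3.5850 − 2.8074) = 70.730 ms/bit
  a = 356 − 70.730 × 2.8074 = 157.436 ms
Then RT(20) = 157.436 + 70.730 × log₂ 20 = 157.436 + 70.730 × 4.3219 ≈ 463.125 ms.

463.1 ms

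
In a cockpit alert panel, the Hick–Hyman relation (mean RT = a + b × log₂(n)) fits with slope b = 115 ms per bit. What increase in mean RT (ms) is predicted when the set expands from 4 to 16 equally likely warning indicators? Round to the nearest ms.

230 ms

The intercept a cancels: ΔRT = b·(log₂ n₂ − log₂ n₁) = b·log₂(n₂/n₁).
log₂(16) − log₂(4) = log₂(16/4) = log₂(4) = 2.
ΔRT = 115 × 2.0000 = 230.000 ms.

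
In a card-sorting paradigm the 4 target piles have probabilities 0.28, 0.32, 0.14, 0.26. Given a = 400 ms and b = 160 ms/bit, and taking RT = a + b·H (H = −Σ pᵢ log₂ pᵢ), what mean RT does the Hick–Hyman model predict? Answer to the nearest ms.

Entropy contributions −pᵢ log₂ pᵢ: 0.5142, 0.5260, 0.3971, 0.5053; sum H = 1.9427 bits.
RT = a + bH = 400 + 160·1.9427 = 710.82 ms.

711 ms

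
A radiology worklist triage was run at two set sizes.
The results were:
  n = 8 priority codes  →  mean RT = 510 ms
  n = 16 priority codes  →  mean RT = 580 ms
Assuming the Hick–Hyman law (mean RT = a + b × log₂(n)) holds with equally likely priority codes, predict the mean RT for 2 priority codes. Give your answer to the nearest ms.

Fit slope and intercept:
  b = (580 − 510) / (log₂ 16 − log₂ 8) = 70 / (4 − 3) = 70 ms/bit
  a = 510 − 70 × 3 = 300 ms
Then RT(2) = 300 + 70 × log₂ 2 = 300 + 70 × 1 ≈ 370.000 ms.

370 ms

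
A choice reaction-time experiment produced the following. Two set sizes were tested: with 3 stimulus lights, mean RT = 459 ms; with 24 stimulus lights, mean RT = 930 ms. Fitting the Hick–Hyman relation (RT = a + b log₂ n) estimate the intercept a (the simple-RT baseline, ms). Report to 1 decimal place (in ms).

210.2 ms

The slope on a log₂ axis is (930 − 459) / (4.5850 − 1.5850) = 157.000 ms/bit.
Intercept: a = 459 − 157.000·log₂(3) = 210.161 ms.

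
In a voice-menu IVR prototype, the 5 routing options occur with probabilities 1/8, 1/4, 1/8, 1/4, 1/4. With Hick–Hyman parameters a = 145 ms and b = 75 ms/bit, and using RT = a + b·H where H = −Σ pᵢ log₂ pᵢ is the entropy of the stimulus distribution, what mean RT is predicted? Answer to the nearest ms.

314 ms

H = −Σ pᵢ log₂ pᵢ = 0.125·3 + 0.25·2 + 0.125·3 + 0.25·2 + 0.25·2 = 2.250 bits.
RT = 145 + 75 × 2.250 = 313.75 ms.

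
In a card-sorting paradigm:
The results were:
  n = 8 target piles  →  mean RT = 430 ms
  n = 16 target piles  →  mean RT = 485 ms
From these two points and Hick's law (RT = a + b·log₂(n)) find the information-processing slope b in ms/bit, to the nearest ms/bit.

The slope on a log₂ axis is (485 − 430) / (4 − 3) = 55 ms/bit.

55 ms/bit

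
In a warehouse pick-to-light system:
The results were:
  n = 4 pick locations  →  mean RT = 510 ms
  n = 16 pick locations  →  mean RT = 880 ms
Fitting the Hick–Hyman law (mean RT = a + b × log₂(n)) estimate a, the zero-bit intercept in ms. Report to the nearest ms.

140 ms

Slope: b = (880 − 510) / (log₂ 16 − log₂ 4) = 370/2.0000 = 185 ms/bit.
a = RT₁ − b·log₂ n₁ = 510 − 185 × 2 = 140.000 ms.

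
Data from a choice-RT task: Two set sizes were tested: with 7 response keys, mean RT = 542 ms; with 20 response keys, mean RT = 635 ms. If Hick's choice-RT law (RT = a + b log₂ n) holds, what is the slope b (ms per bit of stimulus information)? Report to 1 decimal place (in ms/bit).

Slope: b = (635 − 542) / (log₂ 20 − log₂ 7) = 93/1.5146 = 61.403 ms/bit.

61.4 ms/bit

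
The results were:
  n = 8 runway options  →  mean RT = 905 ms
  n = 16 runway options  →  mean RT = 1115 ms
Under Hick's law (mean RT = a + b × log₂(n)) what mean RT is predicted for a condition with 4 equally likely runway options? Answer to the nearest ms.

With log₂ n on the abscissa the relation is linear; from the two conditions:
  b = (1115 − 905) / (log₂ 16 − log₂ 8) = 210 / (4 − 3) = 210 ms/bit
  a = 905 − 210 × 3 = 275 ms
Then RT(4) = 275 + 210 × log₂ 4 = 275 + 210 × 2 ≈ 695.000 ms.

695 ms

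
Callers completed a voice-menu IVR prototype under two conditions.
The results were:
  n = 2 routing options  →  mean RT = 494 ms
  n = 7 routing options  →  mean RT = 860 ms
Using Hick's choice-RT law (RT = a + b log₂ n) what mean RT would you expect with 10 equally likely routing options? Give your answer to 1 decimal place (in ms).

964.2 ms

With log₂ n on the abscissa the relation is linear; from the two conditions:
  b = (860 − 494) / (log₂ 7 − log₂ 2) = 366 / (2.8074 − 1) = 202.506 ms/bit
  a = 494 − 202.506 × 1 = 291.494 ms
Then RT(10) = 291.494 + 202.506 × log₂ 10 = 291.494 + 202.506 × 3.3219 ≈ 964.204 ms.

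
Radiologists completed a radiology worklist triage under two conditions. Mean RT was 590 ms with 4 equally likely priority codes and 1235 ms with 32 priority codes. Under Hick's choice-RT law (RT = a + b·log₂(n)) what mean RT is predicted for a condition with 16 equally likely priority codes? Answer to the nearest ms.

1020 ms

Fit slope and intercept:
  b = (1235 − 590) / (log₂ 32 − log₂ 4) = 645 / (5 − 2) = 215 ms/bit
  a = 590 − 215 × 2 = 160 ms
Then RT(16) = 160 + 215 × log₂ 16 = 160 + 215 × 4 ≈ 1020.000 ms.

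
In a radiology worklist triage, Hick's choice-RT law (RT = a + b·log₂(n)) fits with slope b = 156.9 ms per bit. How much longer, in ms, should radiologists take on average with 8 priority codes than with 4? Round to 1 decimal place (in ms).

156.9 ms

ΔRT = (a + b log₂ n₂) − (a + b log₂ n₁) = b·(log₂ n₂ − log₂ n₁).
log₂(8) − log₂(4) = log₂(8/4) = log₂(2) = 1.
ΔRT = 156.9 × 1.0000 = 156.900 ms.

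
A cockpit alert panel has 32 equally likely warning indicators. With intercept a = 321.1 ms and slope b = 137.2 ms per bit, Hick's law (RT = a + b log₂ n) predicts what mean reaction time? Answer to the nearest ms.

1007 ms

log₂(32) = 5 bits, so RT = 321.1 + 137.2 × 5 ≈ 1007.100 ms.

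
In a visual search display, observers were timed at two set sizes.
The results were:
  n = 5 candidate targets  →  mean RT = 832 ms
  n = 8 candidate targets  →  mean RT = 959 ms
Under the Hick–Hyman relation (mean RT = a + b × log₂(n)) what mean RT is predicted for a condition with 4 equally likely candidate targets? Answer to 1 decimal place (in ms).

With log₂ n on the abscissa the relation is linear; from the two conditions:
  b = (959 − 832) / (log₂ 8 − log₂ 5) = 127 / (3 − 2.3219) = 187.296 ms/bit
  a = 832 − 187.296 × 2.3219 = 397.113 ms
Then RT(4) = 397.113 + 187.296 × log₂ 4 = 397.113 + 187.296 × 2 ≈ 771.704 ms.

771.7 ms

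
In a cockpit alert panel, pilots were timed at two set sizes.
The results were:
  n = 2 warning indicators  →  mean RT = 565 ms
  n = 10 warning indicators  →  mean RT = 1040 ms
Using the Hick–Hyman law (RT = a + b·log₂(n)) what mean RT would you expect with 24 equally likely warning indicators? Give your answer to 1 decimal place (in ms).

Solve the two-equation system in a and b:
  b = (1040 − 565) / (log₂ 10 − log₂ 2) = 475 / (3.3219 − 1) = 204.571 ms/bit
  a = 565 − 204.571 × 1 = 360.429 ms
Then RT(24) = 360.429 + 204.571 × log₂ 24 = 360.429 + 204.571 × 4.5850 ≈ 1298.381 ms.

1298.4 ms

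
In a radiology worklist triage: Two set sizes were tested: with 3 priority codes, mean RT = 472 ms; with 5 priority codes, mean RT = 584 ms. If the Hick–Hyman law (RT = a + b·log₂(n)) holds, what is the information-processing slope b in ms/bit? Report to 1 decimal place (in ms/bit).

b = (RT₂ − RT₁)/(log₂ n₂ − log₂ n₁) = (584 − 472)/(2.3219 − 1.5850) = 151.975 ms/bit.

152.0 ms/bit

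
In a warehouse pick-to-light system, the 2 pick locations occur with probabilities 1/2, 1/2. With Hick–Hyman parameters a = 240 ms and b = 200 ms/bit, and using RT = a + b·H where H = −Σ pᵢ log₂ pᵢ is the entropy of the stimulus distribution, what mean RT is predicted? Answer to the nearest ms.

440 ms

Each term −pᵢ log₂ pᵢ: 0.5·1 + 0.5·1; summed, H = 1.000 bits.
Mean RT = a + bH = 240 + 200·1.000 = 440.00 ms.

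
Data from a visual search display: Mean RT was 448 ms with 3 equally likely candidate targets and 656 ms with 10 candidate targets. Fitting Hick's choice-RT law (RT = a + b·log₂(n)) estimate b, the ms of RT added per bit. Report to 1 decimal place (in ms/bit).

119.7 ms/bit

The slope on a log₂ axis is (656 − 448) / (3.3219 − 1.5850) = 119.749 ms/bit.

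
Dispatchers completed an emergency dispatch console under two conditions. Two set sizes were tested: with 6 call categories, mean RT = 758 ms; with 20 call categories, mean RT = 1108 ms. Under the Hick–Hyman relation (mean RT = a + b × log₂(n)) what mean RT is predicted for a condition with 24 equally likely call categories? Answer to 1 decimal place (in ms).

1161.0 ms

RT is linear in log₂ n, so two points fix the line:
  b = (1108 − 758) / (log₂ 20 − log₂ 6) = 350 / (4.3219 − 2.5850) = 201.501 ms/bit
  a = 758 − 201.501 × 2.5850 = 237.128 ms
Then RT(24) = 237.128 + 201.501 × log₂ 24 = 237.128 + 201.501 × 4.5850 ≈ 1161.002 ms.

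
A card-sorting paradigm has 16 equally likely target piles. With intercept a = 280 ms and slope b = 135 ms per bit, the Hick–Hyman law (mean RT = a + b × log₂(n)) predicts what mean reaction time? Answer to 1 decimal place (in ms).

820.0 ms

log₂(16) = 4 bits, so RT = 280 + 135 × 4 ≈ 820.000 ms.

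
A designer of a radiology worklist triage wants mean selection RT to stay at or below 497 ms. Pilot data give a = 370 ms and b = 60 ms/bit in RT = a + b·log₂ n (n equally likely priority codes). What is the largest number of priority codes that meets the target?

Set 370 + 60·log₂ n ≤ 497 → log₂ n ≤ (497 − 370)/60 = 2.1167.
So n ≤ 2^2.1167 = 4.337; the largest integer n is 4.

4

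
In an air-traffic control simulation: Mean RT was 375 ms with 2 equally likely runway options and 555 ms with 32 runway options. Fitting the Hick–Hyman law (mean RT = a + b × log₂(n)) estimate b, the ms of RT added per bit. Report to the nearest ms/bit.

b = (RT₂ − RT₁)/(log₂ n₂ − log₂ n₁) = (555 − 375)/(5 − 1) = 45 ms/bit.

45 ms/bit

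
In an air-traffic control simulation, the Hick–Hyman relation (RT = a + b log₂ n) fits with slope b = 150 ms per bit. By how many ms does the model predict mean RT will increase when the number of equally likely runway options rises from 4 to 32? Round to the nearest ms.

ΔRT = (a + b log₂ n₂) − (a + b log₂ n₁) = b·(log₂ n₂ − log₂ n₁).
log₂(32) − log₂(4) = log₂(32/4) = log₂(8) = 3.
ΔRT = 150 × 3.0000 = 450.000 ms.

450 ms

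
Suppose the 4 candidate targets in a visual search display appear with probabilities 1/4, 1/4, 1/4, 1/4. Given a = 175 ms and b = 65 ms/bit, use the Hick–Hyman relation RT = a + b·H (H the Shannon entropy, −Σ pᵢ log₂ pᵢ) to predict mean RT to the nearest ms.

305 ms

H = −Σ pᵢ log₂ pᵢ = 0.25·2 + 0.25·2 + 0.25·2 + 0.25·2 = 2.000 bits.
RT = 175 + 65 × 2.000 = 305.00 ms.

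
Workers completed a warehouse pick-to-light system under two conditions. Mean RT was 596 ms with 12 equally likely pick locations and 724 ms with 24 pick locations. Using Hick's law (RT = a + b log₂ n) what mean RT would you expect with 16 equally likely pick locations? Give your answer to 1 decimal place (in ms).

With log₂ n on the abscissa the relation is linear; from the two conditions:
  b = (724 − 596) / (log₂ 24 − log₂ 12) = 128 / (4.5850 − 3.5850) = 128.000 ms/bit
  a = 596 − 128.000 × 3.5850 = 137.125 ms
Then RT(16) = 137.125 + 128.000 × log₂ 16 = 137.125 + 128.000 × 4 ≈ 649.125 ms.

649.1 ms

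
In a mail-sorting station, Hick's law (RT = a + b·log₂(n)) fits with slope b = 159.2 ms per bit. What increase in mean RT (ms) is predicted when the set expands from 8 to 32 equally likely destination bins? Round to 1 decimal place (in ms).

318.4 ms

Only the slope matters, since a is common to both: ΔRT = b·log₂(n₂/n₁).
log₂(32) − log₂(8) = log₂(32/8) = log₂(4) = 2.
ΔRT = 159.2 × 2.0000 = 318.400 ms.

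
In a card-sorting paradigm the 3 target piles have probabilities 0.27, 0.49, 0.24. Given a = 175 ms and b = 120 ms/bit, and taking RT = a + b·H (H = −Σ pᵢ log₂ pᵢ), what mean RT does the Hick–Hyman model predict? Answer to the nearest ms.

356 ms

Entropy contributions −pᵢ log₂ pᵢ: 0.5100, 0.5043, 0.4941; sum H = 1.5084 bits.
RT = a + bH = 175 + 120·1.5084 = 356.01 ms.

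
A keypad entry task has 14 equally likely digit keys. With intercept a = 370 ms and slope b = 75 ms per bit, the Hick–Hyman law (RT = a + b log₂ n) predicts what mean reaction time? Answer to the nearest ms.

log₂(14) = 3.8074 bits, so RT = 370 + 75 × 3.8074 ≈ 655.552 ms.

656 ms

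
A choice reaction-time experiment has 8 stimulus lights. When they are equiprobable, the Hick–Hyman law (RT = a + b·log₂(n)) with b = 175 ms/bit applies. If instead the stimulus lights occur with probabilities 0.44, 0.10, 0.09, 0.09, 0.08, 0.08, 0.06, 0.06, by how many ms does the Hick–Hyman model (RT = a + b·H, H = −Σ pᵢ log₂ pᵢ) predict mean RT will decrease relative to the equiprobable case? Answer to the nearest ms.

79 ms

Equiprobable entropy H₀ = log₂ 8 = 3.0000 bits.
Skewed entropy H = −Σ pᵢ log₂ pᵢ = 2.5487 bits.
ΔRT = b·(H₀ − H) = 175 × 0.4513 = 78.97 ms.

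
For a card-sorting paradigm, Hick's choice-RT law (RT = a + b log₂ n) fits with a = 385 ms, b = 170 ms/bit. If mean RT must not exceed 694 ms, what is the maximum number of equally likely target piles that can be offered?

3

Set 385 + 170·log₂ n ≤ 694 → log₂ n ≤ (694 − 385)/170 = 1.8176.
So n ≤ 2^1.8176 = 3.525; the largest integer n is 3.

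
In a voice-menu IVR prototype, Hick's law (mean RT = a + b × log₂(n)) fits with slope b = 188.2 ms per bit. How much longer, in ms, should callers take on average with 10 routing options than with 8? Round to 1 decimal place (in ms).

The intercept a cancels: ΔRT = b·(log₂ n₂ − log₂ n₁) = b·log₂(n₂/n₁).
log₂(10) − log₂(8) = 3.3219 − 3 = 0.3219.
ΔRT = 188.2 × 0.3219 = 60.587 ms.

60.6 ms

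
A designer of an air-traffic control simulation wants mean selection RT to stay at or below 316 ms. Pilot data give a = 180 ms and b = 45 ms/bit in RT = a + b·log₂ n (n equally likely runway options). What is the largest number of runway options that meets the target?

Set 180 + 45·log₂ n ≤ 316 → log₂ n ≤ (316 − 180)/45 = 3.0222.
So n ≤ 2^3.0222 = 8.124; the largest integer n is 8.

8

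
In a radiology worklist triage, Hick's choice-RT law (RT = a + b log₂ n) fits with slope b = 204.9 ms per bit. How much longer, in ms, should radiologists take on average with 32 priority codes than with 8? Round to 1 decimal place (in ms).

409.8 ms

ΔRT = (a + b log₂ n₂) − (a + b log₂ n₁) = b·(log₂ n₂ − log₂ n₁).
log₂(32) − log₂(8) = log₂(32/8) = log₂(4) = 2.
ΔRT = 204.9 × 2.0000 = 409.800 ms.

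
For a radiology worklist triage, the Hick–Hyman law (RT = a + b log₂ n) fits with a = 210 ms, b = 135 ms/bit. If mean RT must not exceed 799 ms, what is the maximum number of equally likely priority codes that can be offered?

Information budget: (799 − 210)/135 = 4.3630 bits, so n ≤ 2^4.3630 = 20.577 → at most 20.

20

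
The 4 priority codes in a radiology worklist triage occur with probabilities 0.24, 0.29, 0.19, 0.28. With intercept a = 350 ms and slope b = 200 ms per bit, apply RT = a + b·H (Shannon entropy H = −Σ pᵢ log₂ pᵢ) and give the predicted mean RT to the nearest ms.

746 ms

H = 0.24·log₂(1/0.24) + 0.29·log₂(1/0.29) + 0.19·log₂(1/0.19) + 0.28·log₂(1/0.28) = 1.9815 bits.
RT = 350 + 200 × 1.9815 = 746.30 ms.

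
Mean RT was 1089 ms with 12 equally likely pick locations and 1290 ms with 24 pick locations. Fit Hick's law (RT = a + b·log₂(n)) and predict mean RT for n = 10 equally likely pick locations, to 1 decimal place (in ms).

Solve the two-equation system in a and b:
  b = (1290 − 1089) / (log₂ 24 − log₂ 12) = 201 / (4.5850 − 3.5850) = 201.000 ms/bit
  a = 1089 − 201.000 × 3.5850 = 368.423 ms
Then RT(10) = 368.423 + 201.000 × log₂ 10 = 368.423 + 201.000 × 3.3219 ≈ 1036.130 ms.

1036.1 ms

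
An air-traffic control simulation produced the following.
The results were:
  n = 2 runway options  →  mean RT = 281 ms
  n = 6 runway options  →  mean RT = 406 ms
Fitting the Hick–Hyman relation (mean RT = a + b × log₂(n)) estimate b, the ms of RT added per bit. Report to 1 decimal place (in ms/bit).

78.9 ms/bit

b = (RT₂ − RT₁)/(log₂ n₂ − log₂ n₁) = (406 − 281)/(2.5850 − 1) = 78.866 ms/bit.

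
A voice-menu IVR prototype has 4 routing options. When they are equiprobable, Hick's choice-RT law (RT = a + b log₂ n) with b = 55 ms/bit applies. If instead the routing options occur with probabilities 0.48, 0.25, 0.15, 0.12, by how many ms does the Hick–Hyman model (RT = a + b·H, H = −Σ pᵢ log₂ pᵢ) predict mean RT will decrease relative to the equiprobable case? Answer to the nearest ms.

Equiprobable entropy H₀ = log₂ 4 = 2.0000 bits.
Skewed entropy H = −Σ pᵢ log₂ pᵢ = 1.7859 bits.
ΔRT = b·(H₀ − H) = 55 × 0.2141 = 11.78 ms.

12 ms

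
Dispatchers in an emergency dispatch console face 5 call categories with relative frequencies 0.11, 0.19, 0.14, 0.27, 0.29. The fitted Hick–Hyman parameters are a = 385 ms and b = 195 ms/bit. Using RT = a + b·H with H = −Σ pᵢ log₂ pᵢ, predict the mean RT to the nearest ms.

820 ms

Entropy contributions −pᵢ log₂ pᵢ: 0.3503, 0.4552, 0.3971, 0.5100, 0.5179; sum H = 2.2305 bits.
RT = a + bH = 385 + 195·2.2305 = 819.96 ms.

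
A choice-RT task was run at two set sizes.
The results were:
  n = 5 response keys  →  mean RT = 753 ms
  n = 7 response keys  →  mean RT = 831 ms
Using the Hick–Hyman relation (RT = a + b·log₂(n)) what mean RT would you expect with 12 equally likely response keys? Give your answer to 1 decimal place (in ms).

955.9 ms

Solve the two-equation system in a and b:
  b = (831 − 753) / (log₂ 7 − log₂ 5) = 78 / (2.8074 − 2.3219) = 160.683 ms/bit
  a = 753 − 160.683 × 2.3219 = 379.905 ms
Then RT(12) = 379.905 + 160.683 × log₂ 12 = 379.905 + 160.683 × 3.5850 ≈ 955.949 ms.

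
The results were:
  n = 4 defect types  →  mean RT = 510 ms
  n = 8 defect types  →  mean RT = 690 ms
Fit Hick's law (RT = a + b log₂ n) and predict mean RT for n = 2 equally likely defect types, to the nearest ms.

330 ms

RT is linear in log₂ n, so two points fix the line:
  b = (690 − 510) / (log₂ 8 − log₂ 4) = 180 / (3 − 2) = 180 ms/bit
  a = 510 − 180 × 2 = 150 ms
Then RT(2) = 150 + 180 × log₂ 2 = 150 + 180 × 1 ≈ 330.000 ms.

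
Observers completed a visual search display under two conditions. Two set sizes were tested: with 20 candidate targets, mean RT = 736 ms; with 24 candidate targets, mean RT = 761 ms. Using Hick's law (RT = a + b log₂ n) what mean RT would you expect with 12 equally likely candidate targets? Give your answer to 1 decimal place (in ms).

RT is linear in log₂ n, so two points fix the line:
  b = (761 − 736) / (log₂ 24 − log₂ 20) = 25 / (4.5850 − 4.3219) = 95.045 ms/bit
  a = 736 − 95.045 × 4.3219 = 325.224 ms
Then RT(12) = 325.224 + 95.045 × log₂ 12 = 325.224 + 95.045 × 3.5850 ≈ 665.955 ms.

666.0 ms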